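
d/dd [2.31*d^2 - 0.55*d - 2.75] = 4.62*d - 0.55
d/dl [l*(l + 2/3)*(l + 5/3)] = 3*l^2 + 14*l/3 + 10/9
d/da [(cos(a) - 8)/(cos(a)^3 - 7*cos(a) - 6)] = (3*cos(a)/2 - 12*cos(2*a) + cos(3*a)/2 + 50)*sin(a)/(-cos(a)^3 + 7*cos(a) + 6)^2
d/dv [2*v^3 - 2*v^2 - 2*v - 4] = 6*v^2 - 4*v - 2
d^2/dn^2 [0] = 0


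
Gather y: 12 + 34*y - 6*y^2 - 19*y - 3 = -6*y^2 + 15*y + 9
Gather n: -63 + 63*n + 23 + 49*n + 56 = 112*n + 16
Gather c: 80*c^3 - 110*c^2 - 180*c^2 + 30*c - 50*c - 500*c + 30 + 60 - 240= 80*c^3 - 290*c^2 - 520*c - 150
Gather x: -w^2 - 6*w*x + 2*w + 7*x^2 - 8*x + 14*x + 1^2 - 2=-w^2 + 2*w + 7*x^2 + x*(6 - 6*w) - 1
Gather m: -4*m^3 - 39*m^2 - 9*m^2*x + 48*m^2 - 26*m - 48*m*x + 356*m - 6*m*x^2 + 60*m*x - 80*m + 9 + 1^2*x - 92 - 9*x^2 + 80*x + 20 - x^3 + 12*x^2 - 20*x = -4*m^3 + m^2*(9 - 9*x) + m*(-6*x^2 + 12*x + 250) - x^3 + 3*x^2 + 61*x - 63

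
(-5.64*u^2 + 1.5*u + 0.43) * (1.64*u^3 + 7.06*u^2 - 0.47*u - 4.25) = -9.2496*u^5 - 37.3584*u^4 + 13.946*u^3 + 26.3008*u^2 - 6.5771*u - 1.8275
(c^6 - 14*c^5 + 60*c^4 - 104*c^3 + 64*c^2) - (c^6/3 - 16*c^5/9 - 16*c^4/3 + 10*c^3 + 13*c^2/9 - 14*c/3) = 2*c^6/3 - 110*c^5/9 + 196*c^4/3 - 114*c^3 + 563*c^2/9 + 14*c/3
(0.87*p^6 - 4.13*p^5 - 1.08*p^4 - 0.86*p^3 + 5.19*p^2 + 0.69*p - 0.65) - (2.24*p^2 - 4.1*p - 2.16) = 0.87*p^6 - 4.13*p^5 - 1.08*p^4 - 0.86*p^3 + 2.95*p^2 + 4.79*p + 1.51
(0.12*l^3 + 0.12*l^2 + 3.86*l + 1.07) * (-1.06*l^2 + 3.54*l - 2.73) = -0.1272*l^5 + 0.2976*l^4 - 3.9944*l^3 + 12.2026*l^2 - 6.75*l - 2.9211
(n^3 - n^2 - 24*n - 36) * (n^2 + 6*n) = n^5 + 5*n^4 - 30*n^3 - 180*n^2 - 216*n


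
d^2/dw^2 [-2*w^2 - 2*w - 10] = -4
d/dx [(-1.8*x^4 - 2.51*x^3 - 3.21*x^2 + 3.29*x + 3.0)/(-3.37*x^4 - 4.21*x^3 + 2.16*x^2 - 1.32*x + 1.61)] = (-0.880699999999997*x^6 - 29.4114*x^5 + 21.4542*x^4 + 63.1762*x^3 + 22.8975*x^2 - 23.2962*x + 9.2569)/(11.3569*x^8 + 28.3754*x^7 + 3.1657*x^6 - 9.2904*x^5 + 4.9286*x^4 - 19.2586*x^3 + 8.6976*x^2 - 4.2504*x + 2.5921)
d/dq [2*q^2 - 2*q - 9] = 4*q - 2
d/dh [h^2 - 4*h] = 2*h - 4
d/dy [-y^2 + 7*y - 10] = 7 - 2*y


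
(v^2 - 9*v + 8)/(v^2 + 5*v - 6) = (v - 8)/(v + 6)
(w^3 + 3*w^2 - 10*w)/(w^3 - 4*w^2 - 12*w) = (-w^2 - 3*w + 10)/(-w^2 + 4*w + 12)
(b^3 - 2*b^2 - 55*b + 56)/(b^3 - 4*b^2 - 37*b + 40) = (b + 7)/(b + 5)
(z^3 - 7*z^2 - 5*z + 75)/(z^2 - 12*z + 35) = (z^2 - 2*z - 15)/(z - 7)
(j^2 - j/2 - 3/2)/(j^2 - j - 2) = (j - 3/2)/(j - 2)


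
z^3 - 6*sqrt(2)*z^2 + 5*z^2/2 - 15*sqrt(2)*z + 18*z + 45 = (z + 5/2)*(z - 3*sqrt(2))^2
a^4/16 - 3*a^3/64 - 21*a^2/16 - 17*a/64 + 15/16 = (a/4 + 1/4)*(a/4 + 1)*(a - 5)*(a - 3/4)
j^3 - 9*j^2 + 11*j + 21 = (j - 7)*(j - 3)*(j + 1)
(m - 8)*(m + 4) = m^2 - 4*m - 32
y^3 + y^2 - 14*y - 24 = (y - 4)*(y + 2)*(y + 3)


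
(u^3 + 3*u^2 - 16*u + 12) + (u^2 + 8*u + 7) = u^3 + 4*u^2 - 8*u + 19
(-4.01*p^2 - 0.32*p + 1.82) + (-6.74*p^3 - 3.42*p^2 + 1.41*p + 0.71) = -6.74*p^3 - 7.43*p^2 + 1.09*p + 2.53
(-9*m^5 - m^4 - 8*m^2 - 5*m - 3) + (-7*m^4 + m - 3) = -9*m^5 - 8*m^4 - 8*m^2 - 4*m - 6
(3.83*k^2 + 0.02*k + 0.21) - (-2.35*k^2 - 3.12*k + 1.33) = 6.18*k^2 + 3.14*k - 1.12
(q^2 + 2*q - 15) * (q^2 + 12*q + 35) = q^4 + 14*q^3 + 44*q^2 - 110*q - 525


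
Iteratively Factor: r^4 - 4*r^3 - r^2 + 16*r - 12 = (r - 2)*(r^3 - 2*r^2 - 5*r + 6) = (r - 2)*(r - 1)*(r^2 - r - 6) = (r - 2)*(r - 1)*(r + 2)*(r - 3)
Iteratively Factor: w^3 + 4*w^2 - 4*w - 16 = (w + 2)*(w^2 + 2*w - 8) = (w + 2)*(w + 4)*(w - 2)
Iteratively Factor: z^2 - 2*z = (z)*(z - 2)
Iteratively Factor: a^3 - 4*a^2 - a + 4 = (a - 4)*(a^2 - 1) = (a - 4)*(a - 1)*(a + 1)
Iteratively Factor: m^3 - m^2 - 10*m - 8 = (m + 2)*(m^2 - 3*m - 4) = (m - 4)*(m + 2)*(m + 1)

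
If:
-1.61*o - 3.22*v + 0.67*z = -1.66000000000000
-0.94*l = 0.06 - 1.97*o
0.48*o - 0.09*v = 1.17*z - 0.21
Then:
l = 4.74527176272914*z - 0.71691366648417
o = 2.2642413487134*z - 0.311623779946761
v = 0.67133984028394 - 0.924046140195208*z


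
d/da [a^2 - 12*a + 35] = 2*a - 12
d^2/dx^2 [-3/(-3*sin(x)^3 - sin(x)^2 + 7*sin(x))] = 3*(-81*sin(x)^3 - 33*sin(x)^2 + 146*sin(x) + 69 - 169/sin(x) - 42/sin(x)^2 + 98/sin(x)^3)/(3*sin(x)^2 + sin(x) - 7)^3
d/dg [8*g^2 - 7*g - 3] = 16*g - 7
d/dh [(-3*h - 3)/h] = 3/h^2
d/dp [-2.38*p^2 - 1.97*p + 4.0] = -4.76*p - 1.97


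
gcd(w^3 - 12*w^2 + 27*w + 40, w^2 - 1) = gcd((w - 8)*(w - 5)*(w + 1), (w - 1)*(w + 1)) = w + 1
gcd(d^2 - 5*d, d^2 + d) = d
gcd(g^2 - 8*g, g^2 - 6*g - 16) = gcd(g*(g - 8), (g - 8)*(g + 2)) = g - 8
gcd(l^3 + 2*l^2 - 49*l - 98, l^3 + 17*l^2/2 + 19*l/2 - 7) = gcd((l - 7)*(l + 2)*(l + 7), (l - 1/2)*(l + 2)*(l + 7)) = l^2 + 9*l + 14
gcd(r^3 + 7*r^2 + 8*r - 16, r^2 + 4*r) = r + 4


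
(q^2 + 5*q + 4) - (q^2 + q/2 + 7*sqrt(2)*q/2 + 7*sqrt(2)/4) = -7*sqrt(2)*q/2 + 9*q/2 - 7*sqrt(2)/4 + 4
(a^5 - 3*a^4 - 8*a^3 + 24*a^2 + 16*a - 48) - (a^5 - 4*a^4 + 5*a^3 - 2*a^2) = a^4 - 13*a^3 + 26*a^2 + 16*a - 48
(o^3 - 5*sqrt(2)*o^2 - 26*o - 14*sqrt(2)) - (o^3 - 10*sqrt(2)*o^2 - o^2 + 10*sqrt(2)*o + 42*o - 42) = o^2 + 5*sqrt(2)*o^2 - 68*o - 10*sqrt(2)*o - 14*sqrt(2) + 42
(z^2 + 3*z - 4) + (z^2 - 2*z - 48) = 2*z^2 + z - 52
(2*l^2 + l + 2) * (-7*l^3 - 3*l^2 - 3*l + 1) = -14*l^5 - 13*l^4 - 23*l^3 - 7*l^2 - 5*l + 2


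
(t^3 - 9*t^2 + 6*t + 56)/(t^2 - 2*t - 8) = t - 7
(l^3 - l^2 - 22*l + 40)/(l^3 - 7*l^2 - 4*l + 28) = (l^2 + l - 20)/(l^2 - 5*l - 14)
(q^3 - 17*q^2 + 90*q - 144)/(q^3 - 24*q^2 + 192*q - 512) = (q^2 - 9*q + 18)/(q^2 - 16*q + 64)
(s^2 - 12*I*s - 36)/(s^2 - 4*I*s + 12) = (s - 6*I)/(s + 2*I)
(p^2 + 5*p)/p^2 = (p + 5)/p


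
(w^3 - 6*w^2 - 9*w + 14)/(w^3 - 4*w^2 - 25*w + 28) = (w + 2)/(w + 4)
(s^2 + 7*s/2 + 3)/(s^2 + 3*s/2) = (s + 2)/s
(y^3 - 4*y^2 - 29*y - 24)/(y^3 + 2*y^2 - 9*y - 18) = (y^2 - 7*y - 8)/(y^2 - y - 6)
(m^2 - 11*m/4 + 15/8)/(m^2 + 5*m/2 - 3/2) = (8*m^2 - 22*m + 15)/(4*(2*m^2 + 5*m - 3))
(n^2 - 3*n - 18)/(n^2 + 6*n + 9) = (n - 6)/(n + 3)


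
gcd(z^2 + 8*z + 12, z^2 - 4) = z + 2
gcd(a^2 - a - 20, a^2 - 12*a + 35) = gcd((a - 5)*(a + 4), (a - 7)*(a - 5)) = a - 5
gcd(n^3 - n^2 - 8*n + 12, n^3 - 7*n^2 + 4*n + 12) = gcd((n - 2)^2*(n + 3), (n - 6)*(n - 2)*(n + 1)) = n - 2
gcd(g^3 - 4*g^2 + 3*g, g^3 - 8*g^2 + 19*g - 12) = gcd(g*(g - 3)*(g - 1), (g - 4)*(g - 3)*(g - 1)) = g^2 - 4*g + 3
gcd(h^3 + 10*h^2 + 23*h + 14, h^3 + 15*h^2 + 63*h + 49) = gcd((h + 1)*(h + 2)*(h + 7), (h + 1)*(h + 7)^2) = h^2 + 8*h + 7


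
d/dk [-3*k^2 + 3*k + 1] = 3 - 6*k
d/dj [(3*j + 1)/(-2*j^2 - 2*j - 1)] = (6*j^2 + 4*j - 1)/(4*j^4 + 8*j^3 + 8*j^2 + 4*j + 1)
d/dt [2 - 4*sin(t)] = -4*cos(t)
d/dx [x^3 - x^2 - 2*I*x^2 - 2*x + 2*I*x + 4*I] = 3*x^2 - 2*x - 4*I*x - 2 + 2*I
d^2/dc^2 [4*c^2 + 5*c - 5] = 8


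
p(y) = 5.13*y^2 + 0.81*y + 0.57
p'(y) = 10.26*y + 0.81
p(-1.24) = 7.45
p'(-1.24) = -11.91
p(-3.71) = 68.17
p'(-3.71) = -37.25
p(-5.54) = 153.53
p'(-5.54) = -56.03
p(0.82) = 4.68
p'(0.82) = 9.22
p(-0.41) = 1.10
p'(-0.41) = -3.40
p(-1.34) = 8.70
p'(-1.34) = -12.94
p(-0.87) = 3.75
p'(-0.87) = -8.12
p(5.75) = 174.84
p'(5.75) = 59.80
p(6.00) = 190.11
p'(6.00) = 62.37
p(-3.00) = 44.31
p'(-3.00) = -29.97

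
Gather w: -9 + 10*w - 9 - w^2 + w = -w^2 + 11*w - 18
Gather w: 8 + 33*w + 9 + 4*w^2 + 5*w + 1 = 4*w^2 + 38*w + 18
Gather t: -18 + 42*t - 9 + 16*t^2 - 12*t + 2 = 16*t^2 + 30*t - 25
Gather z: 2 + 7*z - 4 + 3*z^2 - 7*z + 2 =3*z^2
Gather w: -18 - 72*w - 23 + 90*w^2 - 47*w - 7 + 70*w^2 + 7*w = 160*w^2 - 112*w - 48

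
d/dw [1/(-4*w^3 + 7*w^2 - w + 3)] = (12*w^2 - 14*w + 1)/(4*w^3 - 7*w^2 + w - 3)^2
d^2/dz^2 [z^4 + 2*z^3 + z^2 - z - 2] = 12*z^2 + 12*z + 2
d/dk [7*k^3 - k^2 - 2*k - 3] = 21*k^2 - 2*k - 2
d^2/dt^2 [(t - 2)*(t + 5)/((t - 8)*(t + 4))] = 2*(7*t^3 + 66*t^2 + 408*t + 160)/(t^6 - 12*t^5 - 48*t^4 + 704*t^3 + 1536*t^2 - 12288*t - 32768)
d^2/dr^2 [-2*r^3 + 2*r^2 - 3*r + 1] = 4 - 12*r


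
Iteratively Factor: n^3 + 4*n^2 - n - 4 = (n + 4)*(n^2 - 1) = (n + 1)*(n + 4)*(n - 1)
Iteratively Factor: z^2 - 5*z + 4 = (z - 4)*(z - 1)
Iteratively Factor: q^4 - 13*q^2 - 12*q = (q + 3)*(q^3 - 3*q^2 - 4*q) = (q - 4)*(q + 3)*(q^2 + q) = q*(q - 4)*(q + 3)*(q + 1)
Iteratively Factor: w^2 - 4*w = (w - 4)*(w)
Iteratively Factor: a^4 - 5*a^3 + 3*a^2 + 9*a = (a - 3)*(a^3 - 2*a^2 - 3*a) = (a - 3)^2*(a^2 + a) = a*(a - 3)^2*(a + 1)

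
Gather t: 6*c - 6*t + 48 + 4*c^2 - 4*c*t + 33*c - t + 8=4*c^2 + 39*c + t*(-4*c - 7) + 56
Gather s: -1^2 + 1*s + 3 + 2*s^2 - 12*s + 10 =2*s^2 - 11*s + 12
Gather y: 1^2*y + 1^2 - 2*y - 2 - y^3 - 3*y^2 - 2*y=-y^3 - 3*y^2 - 3*y - 1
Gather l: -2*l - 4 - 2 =-2*l - 6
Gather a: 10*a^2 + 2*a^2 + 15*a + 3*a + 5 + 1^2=12*a^2 + 18*a + 6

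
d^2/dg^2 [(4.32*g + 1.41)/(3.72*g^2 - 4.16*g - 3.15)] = ((25.452 - 96.4224*g)*(-3.72*g^2 + 4.16*g + 3.15) - (4.32*g + 1.41)*(7.44*g - 4.16)*(14.88*g - 8.32))/(-3.72*g^2 + 4.16*g + 3.15)^3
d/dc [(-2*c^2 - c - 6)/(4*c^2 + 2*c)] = 3*(4*c + 1)/(c^2*(4*c^2 + 4*c + 1))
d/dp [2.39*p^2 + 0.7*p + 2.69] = 4.78*p + 0.7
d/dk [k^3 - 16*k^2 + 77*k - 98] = 3*k^2 - 32*k + 77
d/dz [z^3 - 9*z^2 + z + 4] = 3*z^2 - 18*z + 1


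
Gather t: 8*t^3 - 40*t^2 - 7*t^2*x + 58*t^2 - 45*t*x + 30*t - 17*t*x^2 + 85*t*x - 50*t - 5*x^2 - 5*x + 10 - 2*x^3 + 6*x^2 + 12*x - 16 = 8*t^3 + t^2*(18 - 7*x) + t*(-17*x^2 + 40*x - 20) - 2*x^3 + x^2 + 7*x - 6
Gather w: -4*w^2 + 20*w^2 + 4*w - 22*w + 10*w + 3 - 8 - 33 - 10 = 16*w^2 - 8*w - 48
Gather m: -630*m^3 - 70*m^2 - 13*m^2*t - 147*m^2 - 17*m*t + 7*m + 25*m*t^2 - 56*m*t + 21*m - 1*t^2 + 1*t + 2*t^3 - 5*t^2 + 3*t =-630*m^3 + m^2*(-13*t - 217) + m*(25*t^2 - 73*t + 28) + 2*t^3 - 6*t^2 + 4*t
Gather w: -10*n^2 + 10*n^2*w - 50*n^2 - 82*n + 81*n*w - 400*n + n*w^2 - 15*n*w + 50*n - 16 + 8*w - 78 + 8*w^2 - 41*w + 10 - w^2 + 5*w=-60*n^2 - 432*n + w^2*(n + 7) + w*(10*n^2 + 66*n - 28) - 84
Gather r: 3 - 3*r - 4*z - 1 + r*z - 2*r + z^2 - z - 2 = r*(z - 5) + z^2 - 5*z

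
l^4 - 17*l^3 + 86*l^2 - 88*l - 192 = (l - 8)*(l - 6)*(l - 4)*(l + 1)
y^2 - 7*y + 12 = (y - 4)*(y - 3)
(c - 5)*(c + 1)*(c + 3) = c^3 - c^2 - 17*c - 15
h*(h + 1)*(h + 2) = h^3 + 3*h^2 + 2*h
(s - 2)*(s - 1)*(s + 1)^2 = s^4 - s^3 - 3*s^2 + s + 2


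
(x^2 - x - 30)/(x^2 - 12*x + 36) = (x + 5)/(x - 6)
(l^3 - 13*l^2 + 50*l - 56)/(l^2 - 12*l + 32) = (l^2 - 9*l + 14)/(l - 8)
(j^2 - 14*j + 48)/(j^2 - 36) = (j - 8)/(j + 6)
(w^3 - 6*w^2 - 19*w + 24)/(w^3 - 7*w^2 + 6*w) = (w^2 - 5*w - 24)/(w*(w - 6))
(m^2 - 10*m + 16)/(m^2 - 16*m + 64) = (m - 2)/(m - 8)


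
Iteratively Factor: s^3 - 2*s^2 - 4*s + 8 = (s - 2)*(s^2 - 4) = (s - 2)^2*(s + 2)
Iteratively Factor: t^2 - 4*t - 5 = (t + 1)*(t - 5)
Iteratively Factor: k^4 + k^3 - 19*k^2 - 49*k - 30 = (k + 2)*(k^3 - k^2 - 17*k - 15) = (k - 5)*(k + 2)*(k^2 + 4*k + 3) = (k - 5)*(k + 1)*(k + 2)*(k + 3)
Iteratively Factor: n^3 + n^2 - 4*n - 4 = (n + 2)*(n^2 - n - 2) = (n + 1)*(n + 2)*(n - 2)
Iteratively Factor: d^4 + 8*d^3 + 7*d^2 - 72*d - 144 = (d - 3)*(d^3 + 11*d^2 + 40*d + 48) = (d - 3)*(d + 4)*(d^2 + 7*d + 12) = (d - 3)*(d + 4)^2*(d + 3)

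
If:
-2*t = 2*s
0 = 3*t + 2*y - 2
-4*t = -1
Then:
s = -1/4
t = 1/4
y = 5/8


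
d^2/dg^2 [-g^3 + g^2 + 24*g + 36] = 2 - 6*g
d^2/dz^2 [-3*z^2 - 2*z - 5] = -6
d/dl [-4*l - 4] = -4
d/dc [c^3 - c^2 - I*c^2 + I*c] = 3*c^2 - 2*c - 2*I*c + I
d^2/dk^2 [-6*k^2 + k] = -12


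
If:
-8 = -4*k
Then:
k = 2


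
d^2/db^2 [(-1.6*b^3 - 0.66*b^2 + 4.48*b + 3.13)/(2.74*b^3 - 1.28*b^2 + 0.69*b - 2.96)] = (2.8421709430404e-14*b^7 - 21.133072*b^6 + 219.954048*b^5 + 39.4790159999999*b^4 - 243.405568*b^3 + 536.900412*b^2 - 50.227488*b - 14.00291)/(20.570824*b^9 - 28.829184*b^8 + 29.00838*b^7 - 83.284448*b^6 + 69.592902*b^5 - 49.954272*b^4 + 88.034493*b^3 - 37.872312*b^2 + 18.136512*b - 25.934336)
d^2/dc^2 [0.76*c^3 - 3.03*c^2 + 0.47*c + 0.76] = 4.56*c - 6.06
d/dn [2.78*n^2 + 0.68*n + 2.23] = 5.56*n + 0.68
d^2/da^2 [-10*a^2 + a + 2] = -20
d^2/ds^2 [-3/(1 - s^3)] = 18*s*(2*s^3 + 1)/(s^3 - 1)^3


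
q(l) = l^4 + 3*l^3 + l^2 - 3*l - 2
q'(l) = 4*l^3 + 9*l^2 + 2*l - 3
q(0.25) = -2.64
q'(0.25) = -1.88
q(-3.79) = 66.74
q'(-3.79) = -99.06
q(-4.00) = 90.00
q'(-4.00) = -123.00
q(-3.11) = 20.31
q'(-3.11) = -42.49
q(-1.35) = -0.19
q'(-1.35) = 0.86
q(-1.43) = -0.26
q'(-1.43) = 0.85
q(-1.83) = -0.33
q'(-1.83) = -1.03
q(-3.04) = 17.49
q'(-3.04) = -38.28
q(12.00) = 26026.00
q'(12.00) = 8229.00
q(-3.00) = 16.00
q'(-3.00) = -36.00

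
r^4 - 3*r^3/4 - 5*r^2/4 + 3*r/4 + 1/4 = (r - 1)^2*(r + 1/4)*(r + 1)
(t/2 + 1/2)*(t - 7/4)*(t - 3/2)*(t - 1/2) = t^4/2 - 11*t^3/8 + t^2/4 + 47*t/32 - 21/32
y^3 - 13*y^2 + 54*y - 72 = (y - 6)*(y - 4)*(y - 3)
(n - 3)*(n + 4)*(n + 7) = n^3 + 8*n^2 - 5*n - 84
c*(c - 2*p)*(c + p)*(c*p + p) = c^4*p - c^3*p^2 + c^3*p - 2*c^2*p^3 - c^2*p^2 - 2*c*p^3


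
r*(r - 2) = r^2 - 2*r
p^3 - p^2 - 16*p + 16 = (p - 4)*(p - 1)*(p + 4)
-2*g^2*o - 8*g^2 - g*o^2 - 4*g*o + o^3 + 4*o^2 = (-2*g + o)*(g + o)*(o + 4)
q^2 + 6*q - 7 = (q - 1)*(q + 7)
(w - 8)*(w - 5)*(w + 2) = w^3 - 11*w^2 + 14*w + 80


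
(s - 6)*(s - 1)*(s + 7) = s^3 - 43*s + 42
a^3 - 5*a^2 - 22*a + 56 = (a - 7)*(a - 2)*(a + 4)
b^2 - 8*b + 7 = (b - 7)*(b - 1)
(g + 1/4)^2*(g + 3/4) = g^3 + 5*g^2/4 + 7*g/16 + 3/64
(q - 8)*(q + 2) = q^2 - 6*q - 16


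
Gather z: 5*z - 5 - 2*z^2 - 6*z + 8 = -2*z^2 - z + 3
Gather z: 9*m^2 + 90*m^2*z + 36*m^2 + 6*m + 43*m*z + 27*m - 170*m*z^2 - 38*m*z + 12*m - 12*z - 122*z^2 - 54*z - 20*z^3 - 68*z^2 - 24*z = 45*m^2 + 45*m - 20*z^3 + z^2*(-170*m - 190) + z*(90*m^2 + 5*m - 90)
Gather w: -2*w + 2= 2 - 2*w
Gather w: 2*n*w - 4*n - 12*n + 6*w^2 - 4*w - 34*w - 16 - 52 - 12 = -16*n + 6*w^2 + w*(2*n - 38) - 80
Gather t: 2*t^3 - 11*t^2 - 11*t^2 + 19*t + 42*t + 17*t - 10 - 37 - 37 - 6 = 2*t^3 - 22*t^2 + 78*t - 90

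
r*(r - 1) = r^2 - r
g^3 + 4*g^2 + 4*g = g*(g + 2)^2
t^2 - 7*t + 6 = (t - 6)*(t - 1)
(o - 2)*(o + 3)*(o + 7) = o^3 + 8*o^2 + o - 42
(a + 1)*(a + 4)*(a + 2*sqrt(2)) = a^3 + 2*sqrt(2)*a^2 + 5*a^2 + 4*a + 10*sqrt(2)*a + 8*sqrt(2)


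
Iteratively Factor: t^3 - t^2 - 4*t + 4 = (t + 2)*(t^2 - 3*t + 2) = (t - 2)*(t + 2)*(t - 1)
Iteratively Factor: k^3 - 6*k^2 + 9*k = (k)*(k^2 - 6*k + 9) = k*(k - 3)*(k - 3)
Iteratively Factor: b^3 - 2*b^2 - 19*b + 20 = (b + 4)*(b^2 - 6*b + 5) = (b - 1)*(b + 4)*(b - 5)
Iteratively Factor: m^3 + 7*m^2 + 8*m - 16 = (m - 1)*(m^2 + 8*m + 16) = (m - 1)*(m + 4)*(m + 4)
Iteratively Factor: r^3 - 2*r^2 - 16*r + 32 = (r - 4)*(r^2 + 2*r - 8) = (r - 4)*(r + 4)*(r - 2)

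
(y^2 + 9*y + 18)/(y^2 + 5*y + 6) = (y + 6)/(y + 2)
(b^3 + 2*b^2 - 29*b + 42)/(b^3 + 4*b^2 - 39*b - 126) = (b^2 - 5*b + 6)/(b^2 - 3*b - 18)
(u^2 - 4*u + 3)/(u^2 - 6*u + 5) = (u - 3)/(u - 5)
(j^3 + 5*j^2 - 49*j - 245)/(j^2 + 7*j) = j - 2 - 35/j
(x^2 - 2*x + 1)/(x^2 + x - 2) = (x - 1)/(x + 2)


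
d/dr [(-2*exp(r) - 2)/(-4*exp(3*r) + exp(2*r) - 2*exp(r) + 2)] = 2*(-2*(exp(r) + 1)*(6*exp(2*r) - exp(r) + 1) + 4*exp(3*r) - exp(2*r) + 2*exp(r) - 2)*exp(r)/(4*exp(3*r) - exp(2*r) + 2*exp(r) - 2)^2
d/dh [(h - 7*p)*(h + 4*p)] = 2*h - 3*p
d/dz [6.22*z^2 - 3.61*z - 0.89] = 12.44*z - 3.61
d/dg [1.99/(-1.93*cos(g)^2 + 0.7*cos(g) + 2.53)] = (1.393 - 7.6814*cos(g))*sin(g)/(-1.93*cos(g)^2 + 0.7*cos(g) + 2.53)^2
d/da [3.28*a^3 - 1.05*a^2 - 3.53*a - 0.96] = 9.84*a^2 - 2.1*a - 3.53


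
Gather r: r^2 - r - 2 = r^2 - r - 2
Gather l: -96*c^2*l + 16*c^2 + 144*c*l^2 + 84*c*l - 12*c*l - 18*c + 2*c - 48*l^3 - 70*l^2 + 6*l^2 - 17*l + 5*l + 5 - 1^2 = 16*c^2 - 16*c - 48*l^3 + l^2*(144*c - 64) + l*(-96*c^2 + 72*c - 12) + 4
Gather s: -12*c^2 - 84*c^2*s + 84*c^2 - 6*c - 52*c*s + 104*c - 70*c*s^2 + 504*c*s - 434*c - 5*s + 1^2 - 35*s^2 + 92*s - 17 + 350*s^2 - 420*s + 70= 72*c^2 - 336*c + s^2*(315 - 70*c) + s*(-84*c^2 + 452*c - 333) + 54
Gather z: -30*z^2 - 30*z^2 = -60*z^2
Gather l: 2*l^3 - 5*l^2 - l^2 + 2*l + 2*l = 2*l^3 - 6*l^2 + 4*l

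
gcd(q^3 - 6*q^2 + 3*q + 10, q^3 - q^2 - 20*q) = q - 5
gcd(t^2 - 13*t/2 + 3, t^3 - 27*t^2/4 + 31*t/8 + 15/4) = t - 6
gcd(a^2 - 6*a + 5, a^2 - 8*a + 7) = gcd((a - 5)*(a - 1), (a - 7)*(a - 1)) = a - 1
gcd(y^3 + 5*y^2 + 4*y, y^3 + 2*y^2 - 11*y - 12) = y^2 + 5*y + 4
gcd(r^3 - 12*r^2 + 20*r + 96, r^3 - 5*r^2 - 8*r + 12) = r^2 - 4*r - 12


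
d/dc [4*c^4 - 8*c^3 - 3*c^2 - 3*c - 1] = 16*c^3 - 24*c^2 - 6*c - 3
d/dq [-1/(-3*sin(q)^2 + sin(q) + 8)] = (1 - 6*sin(q))*cos(q)/(-3*sin(q)^2 + sin(q) + 8)^2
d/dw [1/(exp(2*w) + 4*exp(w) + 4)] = 2*(-exp(w) - 2)*exp(w)/(exp(2*w) + 4*exp(w) + 4)^2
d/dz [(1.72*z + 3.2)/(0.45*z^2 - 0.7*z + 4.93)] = (-0.774*z^2 - 2.88*z + 10.7196)/(0.2025*z^4 - 0.63*z^3 + 4.927*z^2 - 6.902*z + 24.3049)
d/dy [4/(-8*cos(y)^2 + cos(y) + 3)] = 4*(1 - 16*cos(y))*sin(y)/(-8*cos(y)^2 + cos(y) + 3)^2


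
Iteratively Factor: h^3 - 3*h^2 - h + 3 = (h - 3)*(h^2 - 1) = (h - 3)*(h + 1)*(h - 1)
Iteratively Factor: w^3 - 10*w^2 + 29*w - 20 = (w - 5)*(w^2 - 5*w + 4) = (w - 5)*(w - 1)*(w - 4)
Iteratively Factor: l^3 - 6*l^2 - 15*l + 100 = (l - 5)*(l^2 - l - 20) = (l - 5)^2*(l + 4)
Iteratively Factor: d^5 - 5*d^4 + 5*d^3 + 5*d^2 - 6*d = (d)*(d^4 - 5*d^3 + 5*d^2 + 5*d - 6) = d*(d - 2)*(d^3 - 3*d^2 - d + 3) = d*(d - 2)*(d + 1)*(d^2 - 4*d + 3) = d*(d - 3)*(d - 2)*(d + 1)*(d - 1)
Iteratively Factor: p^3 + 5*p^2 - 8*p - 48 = (p - 3)*(p^2 + 8*p + 16) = (p - 3)*(p + 4)*(p + 4)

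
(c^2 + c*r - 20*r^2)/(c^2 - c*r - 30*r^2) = (-c + 4*r)/(-c + 6*r)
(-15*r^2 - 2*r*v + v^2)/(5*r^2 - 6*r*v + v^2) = (-3*r - v)/(r - v)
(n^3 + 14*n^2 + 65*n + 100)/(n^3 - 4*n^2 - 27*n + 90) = (n^2 + 9*n + 20)/(n^2 - 9*n + 18)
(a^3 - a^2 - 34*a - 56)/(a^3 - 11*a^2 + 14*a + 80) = (a^2 - 3*a - 28)/(a^2 - 13*a + 40)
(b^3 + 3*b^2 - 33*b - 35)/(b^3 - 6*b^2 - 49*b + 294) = (b^2 - 4*b - 5)/(b^2 - 13*b + 42)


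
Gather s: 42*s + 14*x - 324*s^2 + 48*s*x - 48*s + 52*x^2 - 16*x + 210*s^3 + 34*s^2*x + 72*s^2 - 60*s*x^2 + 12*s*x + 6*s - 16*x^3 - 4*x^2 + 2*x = 210*s^3 + s^2*(34*x - 252) + s*(-60*x^2 + 60*x) - 16*x^3 + 48*x^2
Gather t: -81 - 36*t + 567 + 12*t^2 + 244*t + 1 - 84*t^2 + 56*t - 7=-72*t^2 + 264*t + 480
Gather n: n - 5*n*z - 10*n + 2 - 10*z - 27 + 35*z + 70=n*(-5*z - 9) + 25*z + 45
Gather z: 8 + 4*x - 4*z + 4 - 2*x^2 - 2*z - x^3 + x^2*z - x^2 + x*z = -x^3 - 3*x^2 + 4*x + z*(x^2 + x - 6) + 12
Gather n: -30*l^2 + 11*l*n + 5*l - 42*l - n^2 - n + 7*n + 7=-30*l^2 - 37*l - n^2 + n*(11*l + 6) + 7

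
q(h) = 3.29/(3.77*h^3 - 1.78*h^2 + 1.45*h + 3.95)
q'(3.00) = -0.03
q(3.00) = 0.03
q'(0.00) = -0.31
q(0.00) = 0.83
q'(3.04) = -0.03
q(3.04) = 0.03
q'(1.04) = -0.54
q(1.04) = 0.42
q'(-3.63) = -0.01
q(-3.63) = -0.02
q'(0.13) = -0.23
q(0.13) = 0.80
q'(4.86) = -0.01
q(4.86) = 0.01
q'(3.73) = -0.01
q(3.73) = 0.02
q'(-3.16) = -0.02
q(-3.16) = -0.02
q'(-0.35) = -1.43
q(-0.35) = 1.07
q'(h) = 3.29*(-11.31*h^2 + 3.56*h - 1.45)/(3.77*h^3 - 1.78*h^2 + 1.45*h + 3.95)^2 = (-37.2099*h^2 + 11.7124*h - 4.7705)/(3.77*h^3 - 1.78*h^2 + 1.45*h + 3.95)^2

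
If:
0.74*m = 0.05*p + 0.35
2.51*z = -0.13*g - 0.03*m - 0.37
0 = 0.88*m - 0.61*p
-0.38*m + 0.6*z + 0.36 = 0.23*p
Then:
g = -3.39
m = 0.52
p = 0.76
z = 0.02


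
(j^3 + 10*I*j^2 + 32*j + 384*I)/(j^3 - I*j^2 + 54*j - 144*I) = (j + 8*I)/(j - 3*I)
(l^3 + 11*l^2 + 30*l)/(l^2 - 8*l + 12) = l*(l^2 + 11*l + 30)/(l^2 - 8*l + 12)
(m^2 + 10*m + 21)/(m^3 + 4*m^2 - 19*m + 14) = (m + 3)/(m^2 - 3*m + 2)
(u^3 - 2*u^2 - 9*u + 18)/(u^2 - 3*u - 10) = (-u^3 + 2*u^2 + 9*u - 18)/(-u^2 + 3*u + 10)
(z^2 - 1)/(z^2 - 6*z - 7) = (z - 1)/(z - 7)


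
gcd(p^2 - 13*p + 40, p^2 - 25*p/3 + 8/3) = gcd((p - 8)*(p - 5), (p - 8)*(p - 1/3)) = p - 8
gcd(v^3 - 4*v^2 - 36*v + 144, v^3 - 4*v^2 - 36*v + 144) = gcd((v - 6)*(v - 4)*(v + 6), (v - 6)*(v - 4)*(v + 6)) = v^3 - 4*v^2 - 36*v + 144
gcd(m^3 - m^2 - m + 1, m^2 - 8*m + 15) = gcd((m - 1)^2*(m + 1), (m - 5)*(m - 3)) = 1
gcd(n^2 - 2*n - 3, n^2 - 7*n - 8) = n + 1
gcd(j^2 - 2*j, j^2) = j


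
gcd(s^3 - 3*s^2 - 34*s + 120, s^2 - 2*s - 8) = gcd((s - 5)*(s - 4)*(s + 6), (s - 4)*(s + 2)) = s - 4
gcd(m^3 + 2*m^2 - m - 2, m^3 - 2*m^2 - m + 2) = m^2 - 1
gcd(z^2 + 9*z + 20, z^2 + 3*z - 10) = z + 5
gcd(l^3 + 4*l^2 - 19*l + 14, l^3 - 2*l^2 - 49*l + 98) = l^2 + 5*l - 14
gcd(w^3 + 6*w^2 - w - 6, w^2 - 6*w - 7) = w + 1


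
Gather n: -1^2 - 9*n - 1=-9*n - 2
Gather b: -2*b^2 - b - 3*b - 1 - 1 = -2*b^2 - 4*b - 2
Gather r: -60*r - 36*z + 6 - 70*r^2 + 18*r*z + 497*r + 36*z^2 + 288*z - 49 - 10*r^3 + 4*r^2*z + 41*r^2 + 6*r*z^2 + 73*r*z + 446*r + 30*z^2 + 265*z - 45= -10*r^3 + r^2*(4*z - 29) + r*(6*z^2 + 91*z + 883) + 66*z^2 + 517*z - 88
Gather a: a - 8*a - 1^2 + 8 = 7 - 7*a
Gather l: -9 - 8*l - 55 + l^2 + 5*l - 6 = l^2 - 3*l - 70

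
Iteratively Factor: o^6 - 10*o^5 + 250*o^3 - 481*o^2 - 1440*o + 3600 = (o - 4)*(o^5 - 6*o^4 - 24*o^3 + 154*o^2 + 135*o - 900) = (o - 4)*(o + 3)*(o^4 - 9*o^3 + 3*o^2 + 145*o - 300) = (o - 4)*(o + 3)*(o + 4)*(o^3 - 13*o^2 + 55*o - 75) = (o - 5)*(o - 4)*(o + 3)*(o + 4)*(o^2 - 8*o + 15) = (o - 5)*(o - 4)*(o - 3)*(o + 3)*(o + 4)*(o - 5)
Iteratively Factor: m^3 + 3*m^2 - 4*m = (m)*(m^2 + 3*m - 4) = m*(m + 4)*(m - 1)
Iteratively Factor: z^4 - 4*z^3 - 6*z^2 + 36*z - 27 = (z + 3)*(z^3 - 7*z^2 + 15*z - 9) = (z - 1)*(z + 3)*(z^2 - 6*z + 9) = (z - 3)*(z - 1)*(z + 3)*(z - 3)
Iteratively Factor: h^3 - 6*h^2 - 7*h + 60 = (h - 4)*(h^2 - 2*h - 15) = (h - 5)*(h - 4)*(h + 3)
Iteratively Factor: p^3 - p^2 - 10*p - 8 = (p + 1)*(p^2 - 2*p - 8) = (p - 4)*(p + 1)*(p + 2)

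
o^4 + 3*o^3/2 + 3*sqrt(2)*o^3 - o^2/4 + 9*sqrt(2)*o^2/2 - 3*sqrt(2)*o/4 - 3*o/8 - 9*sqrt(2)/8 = (o - 1/2)*(o + 1/2)*(o + 3/2)*(o + 3*sqrt(2))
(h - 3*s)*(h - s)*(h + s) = h^3 - 3*h^2*s - h*s^2 + 3*s^3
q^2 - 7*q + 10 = (q - 5)*(q - 2)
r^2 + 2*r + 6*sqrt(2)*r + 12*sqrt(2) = (r + 2)*(r + 6*sqrt(2))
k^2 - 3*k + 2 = (k - 2)*(k - 1)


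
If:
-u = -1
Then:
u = 1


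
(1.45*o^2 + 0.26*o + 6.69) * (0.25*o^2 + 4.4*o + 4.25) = 0.3625*o^4 + 6.445*o^3 + 8.979*o^2 + 30.541*o + 28.4325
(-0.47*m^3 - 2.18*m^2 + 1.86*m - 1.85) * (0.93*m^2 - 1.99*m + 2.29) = -0.4371*m^5 - 1.0921*m^4 + 4.9917*m^3 - 10.4141*m^2 + 7.9409*m - 4.2365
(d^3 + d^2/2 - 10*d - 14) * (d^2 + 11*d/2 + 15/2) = d^5 + 6*d^4 + d^3/4 - 261*d^2/4 - 152*d - 105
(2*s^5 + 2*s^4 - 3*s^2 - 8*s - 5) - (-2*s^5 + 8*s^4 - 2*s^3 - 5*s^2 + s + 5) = 4*s^5 - 6*s^4 + 2*s^3 + 2*s^2 - 9*s - 10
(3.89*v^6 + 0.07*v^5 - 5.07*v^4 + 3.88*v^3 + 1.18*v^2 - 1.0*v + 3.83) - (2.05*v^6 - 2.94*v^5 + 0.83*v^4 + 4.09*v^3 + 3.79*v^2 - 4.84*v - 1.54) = 1.84*v^6 + 3.01*v^5 - 5.9*v^4 - 0.21*v^3 - 2.61*v^2 + 3.84*v + 5.37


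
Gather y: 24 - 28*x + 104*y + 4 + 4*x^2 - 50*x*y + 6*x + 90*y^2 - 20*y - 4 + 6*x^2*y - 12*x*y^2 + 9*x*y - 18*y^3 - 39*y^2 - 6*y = 4*x^2 - 22*x - 18*y^3 + y^2*(51 - 12*x) + y*(6*x^2 - 41*x + 78) + 24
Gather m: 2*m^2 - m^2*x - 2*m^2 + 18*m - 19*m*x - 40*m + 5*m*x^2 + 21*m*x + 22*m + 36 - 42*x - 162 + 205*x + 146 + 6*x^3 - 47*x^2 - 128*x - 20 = -m^2*x + m*(5*x^2 + 2*x) + 6*x^3 - 47*x^2 + 35*x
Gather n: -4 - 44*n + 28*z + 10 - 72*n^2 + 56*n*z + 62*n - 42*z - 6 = -72*n^2 + n*(56*z + 18) - 14*z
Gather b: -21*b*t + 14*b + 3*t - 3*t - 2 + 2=b*(14 - 21*t)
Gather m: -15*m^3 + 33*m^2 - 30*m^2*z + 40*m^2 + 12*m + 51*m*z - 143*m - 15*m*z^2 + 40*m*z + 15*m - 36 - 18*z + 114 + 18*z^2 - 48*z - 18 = -15*m^3 + m^2*(73 - 30*z) + m*(-15*z^2 + 91*z - 116) + 18*z^2 - 66*z + 60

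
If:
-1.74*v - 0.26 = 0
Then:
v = -0.15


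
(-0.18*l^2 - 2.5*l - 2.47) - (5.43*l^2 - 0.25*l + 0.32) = -5.61*l^2 - 2.25*l - 2.79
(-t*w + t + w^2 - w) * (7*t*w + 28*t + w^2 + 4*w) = -7*t^2*w^2 - 21*t^2*w + 28*t^2 + 6*t*w^3 + 18*t*w^2 - 24*t*w + w^4 + 3*w^3 - 4*w^2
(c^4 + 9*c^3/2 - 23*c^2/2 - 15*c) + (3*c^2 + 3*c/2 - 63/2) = c^4 + 9*c^3/2 - 17*c^2/2 - 27*c/2 - 63/2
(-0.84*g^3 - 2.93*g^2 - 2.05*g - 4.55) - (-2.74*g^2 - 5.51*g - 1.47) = -0.84*g^3 - 0.19*g^2 + 3.46*g - 3.08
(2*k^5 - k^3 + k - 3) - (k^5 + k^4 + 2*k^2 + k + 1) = k^5 - k^4 - k^3 - 2*k^2 - 4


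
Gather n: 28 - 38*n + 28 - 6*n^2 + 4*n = -6*n^2 - 34*n + 56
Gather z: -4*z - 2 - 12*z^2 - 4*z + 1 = -12*z^2 - 8*z - 1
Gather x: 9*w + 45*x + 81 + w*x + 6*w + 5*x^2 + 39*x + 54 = 15*w + 5*x^2 + x*(w + 84) + 135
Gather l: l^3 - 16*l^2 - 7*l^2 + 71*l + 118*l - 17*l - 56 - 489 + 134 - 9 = l^3 - 23*l^2 + 172*l - 420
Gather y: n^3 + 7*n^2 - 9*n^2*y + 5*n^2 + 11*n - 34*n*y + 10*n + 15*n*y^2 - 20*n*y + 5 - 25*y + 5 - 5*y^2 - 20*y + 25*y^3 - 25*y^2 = n^3 + 12*n^2 + 21*n + 25*y^3 + y^2*(15*n - 30) + y*(-9*n^2 - 54*n - 45) + 10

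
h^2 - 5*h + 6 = (h - 3)*(h - 2)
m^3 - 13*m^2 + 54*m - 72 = (m - 6)*(m - 4)*(m - 3)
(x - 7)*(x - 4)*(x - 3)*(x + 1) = x^4 - 13*x^3 + 47*x^2 - 23*x - 84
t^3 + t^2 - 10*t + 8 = (t - 2)*(t - 1)*(t + 4)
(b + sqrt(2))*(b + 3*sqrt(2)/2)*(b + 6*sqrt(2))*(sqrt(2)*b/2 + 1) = sqrt(2)*b^4/2 + 19*b^3/2 + 25*sqrt(2)*b^2 + 51*b + 18*sqrt(2)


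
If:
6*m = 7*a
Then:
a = 6*m/7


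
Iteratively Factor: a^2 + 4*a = (a)*(a + 4)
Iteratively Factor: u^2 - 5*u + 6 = (u - 3)*(u - 2)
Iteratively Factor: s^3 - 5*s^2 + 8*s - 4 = (s - 1)*(s^2 - 4*s + 4) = (s - 2)*(s - 1)*(s - 2)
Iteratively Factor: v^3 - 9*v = (v)*(v^2 - 9) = v*(v + 3)*(v - 3)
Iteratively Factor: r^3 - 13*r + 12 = (r + 4)*(r^2 - 4*r + 3) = (r - 1)*(r + 4)*(r - 3)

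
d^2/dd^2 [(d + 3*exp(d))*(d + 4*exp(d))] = 7*d*exp(d) + 48*exp(2*d) + 14*exp(d) + 2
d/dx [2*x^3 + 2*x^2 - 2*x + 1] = 6*x^2 + 4*x - 2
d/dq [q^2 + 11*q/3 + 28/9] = 2*q + 11/3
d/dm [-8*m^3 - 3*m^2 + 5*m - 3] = -24*m^2 - 6*m + 5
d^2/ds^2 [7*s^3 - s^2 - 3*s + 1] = 42*s - 2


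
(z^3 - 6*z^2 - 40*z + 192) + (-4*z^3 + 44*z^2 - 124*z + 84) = -3*z^3 + 38*z^2 - 164*z + 276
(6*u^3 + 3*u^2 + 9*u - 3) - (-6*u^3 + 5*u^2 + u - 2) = 12*u^3 - 2*u^2 + 8*u - 1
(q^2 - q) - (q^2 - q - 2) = 2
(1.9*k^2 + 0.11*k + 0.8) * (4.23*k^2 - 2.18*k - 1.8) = 8.037*k^4 - 3.6767*k^3 - 0.2758*k^2 - 1.942*k - 1.44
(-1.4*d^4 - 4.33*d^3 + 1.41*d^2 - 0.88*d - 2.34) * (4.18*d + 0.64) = -5.852*d^5 - 18.9954*d^4 + 3.1226*d^3 - 2.776*d^2 - 10.3444*d - 1.4976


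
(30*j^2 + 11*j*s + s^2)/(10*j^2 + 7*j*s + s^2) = (6*j + s)/(2*j + s)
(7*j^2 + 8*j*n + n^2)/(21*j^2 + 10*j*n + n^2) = (j + n)/(3*j + n)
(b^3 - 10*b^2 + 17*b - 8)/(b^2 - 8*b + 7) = (b^2 - 9*b + 8)/(b - 7)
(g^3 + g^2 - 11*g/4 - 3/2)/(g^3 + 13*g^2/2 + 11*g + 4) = (g - 3/2)/(g + 4)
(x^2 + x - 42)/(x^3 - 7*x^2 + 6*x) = (x + 7)/(x*(x - 1))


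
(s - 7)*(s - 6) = s^2 - 13*s + 42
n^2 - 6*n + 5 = (n - 5)*(n - 1)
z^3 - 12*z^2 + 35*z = z*(z - 7)*(z - 5)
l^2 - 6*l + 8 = (l - 4)*(l - 2)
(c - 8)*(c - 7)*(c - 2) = c^3 - 17*c^2 + 86*c - 112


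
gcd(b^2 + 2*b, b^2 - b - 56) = 1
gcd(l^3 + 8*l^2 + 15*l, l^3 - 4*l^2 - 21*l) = l^2 + 3*l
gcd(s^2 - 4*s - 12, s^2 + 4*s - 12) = 1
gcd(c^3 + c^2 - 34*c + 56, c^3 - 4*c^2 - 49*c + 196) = c^2 + 3*c - 28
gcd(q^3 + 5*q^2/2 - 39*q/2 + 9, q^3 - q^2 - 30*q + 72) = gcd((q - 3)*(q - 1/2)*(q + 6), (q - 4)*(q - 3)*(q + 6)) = q^2 + 3*q - 18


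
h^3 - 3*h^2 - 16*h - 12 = (h - 6)*(h + 1)*(h + 2)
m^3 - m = m*(m - 1)*(m + 1)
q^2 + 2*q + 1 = (q + 1)^2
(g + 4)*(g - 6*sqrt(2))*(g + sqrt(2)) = g^3 - 5*sqrt(2)*g^2 + 4*g^2 - 20*sqrt(2)*g - 12*g - 48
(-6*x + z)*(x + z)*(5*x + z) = -30*x^3 - 31*x^2*z + z^3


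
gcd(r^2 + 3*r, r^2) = r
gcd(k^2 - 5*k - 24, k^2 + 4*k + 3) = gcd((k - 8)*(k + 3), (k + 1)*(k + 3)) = k + 3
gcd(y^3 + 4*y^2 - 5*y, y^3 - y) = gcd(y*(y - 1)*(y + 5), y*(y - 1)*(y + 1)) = y^2 - y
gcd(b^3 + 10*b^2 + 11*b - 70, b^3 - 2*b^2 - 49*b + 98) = b^2 + 5*b - 14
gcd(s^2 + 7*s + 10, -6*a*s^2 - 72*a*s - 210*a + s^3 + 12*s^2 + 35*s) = s + 5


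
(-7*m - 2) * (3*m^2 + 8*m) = -21*m^3 - 62*m^2 - 16*m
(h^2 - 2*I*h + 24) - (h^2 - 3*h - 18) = 3*h - 2*I*h + 42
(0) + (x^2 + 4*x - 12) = x^2 + 4*x - 12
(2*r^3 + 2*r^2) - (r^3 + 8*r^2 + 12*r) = r^3 - 6*r^2 - 12*r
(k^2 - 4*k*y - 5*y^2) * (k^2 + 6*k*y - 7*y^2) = k^4 + 2*k^3*y - 36*k^2*y^2 - 2*k*y^3 + 35*y^4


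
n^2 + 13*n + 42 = (n + 6)*(n + 7)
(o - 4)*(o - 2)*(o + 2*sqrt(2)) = o^3 - 6*o^2 + 2*sqrt(2)*o^2 - 12*sqrt(2)*o + 8*o + 16*sqrt(2)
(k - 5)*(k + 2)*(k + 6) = k^3 + 3*k^2 - 28*k - 60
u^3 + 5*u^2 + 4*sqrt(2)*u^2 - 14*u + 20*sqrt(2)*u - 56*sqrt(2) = (u - 2)*(u + 7)*(u + 4*sqrt(2))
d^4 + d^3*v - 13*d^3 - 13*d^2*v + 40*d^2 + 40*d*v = d*(d - 8)*(d - 5)*(d + v)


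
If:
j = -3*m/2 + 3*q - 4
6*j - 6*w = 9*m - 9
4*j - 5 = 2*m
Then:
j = 21/8 - w/2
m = 11/4 - w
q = 43/12 - 2*w/3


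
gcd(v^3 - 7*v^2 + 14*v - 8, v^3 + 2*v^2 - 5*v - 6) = v - 2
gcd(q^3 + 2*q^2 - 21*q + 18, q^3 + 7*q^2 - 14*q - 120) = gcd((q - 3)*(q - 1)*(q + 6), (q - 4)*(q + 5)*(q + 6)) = q + 6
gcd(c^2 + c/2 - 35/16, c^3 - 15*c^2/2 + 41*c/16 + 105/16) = c - 5/4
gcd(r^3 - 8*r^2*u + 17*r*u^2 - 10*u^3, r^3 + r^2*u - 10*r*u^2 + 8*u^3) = r^2 - 3*r*u + 2*u^2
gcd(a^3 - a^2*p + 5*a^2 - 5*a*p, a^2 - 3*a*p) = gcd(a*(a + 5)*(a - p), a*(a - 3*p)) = a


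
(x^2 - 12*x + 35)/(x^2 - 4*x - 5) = (x - 7)/(x + 1)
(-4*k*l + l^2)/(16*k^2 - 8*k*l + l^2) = -l/(4*k - l)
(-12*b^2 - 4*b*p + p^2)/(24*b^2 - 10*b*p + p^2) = (2*b + p)/(-4*b + p)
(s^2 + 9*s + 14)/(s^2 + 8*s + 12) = (s + 7)/(s + 6)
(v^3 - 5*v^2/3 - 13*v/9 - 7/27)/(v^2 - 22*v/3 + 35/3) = (9*v^2 + 6*v + 1)/(9*(v - 5))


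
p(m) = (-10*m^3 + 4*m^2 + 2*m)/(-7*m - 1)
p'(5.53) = 15.02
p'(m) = (-30*m^2 + 8*m + 2)/(-7*m - 1) + 7*(-10*m^3 + 4*m^2 + 2*m)/(-7*m - 1)^2 = 2*(70*m^3 + m^2 - 4*m - 1)/(49*m^2 + 14*m + 1)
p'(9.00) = 24.94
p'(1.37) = 3.13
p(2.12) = 4.61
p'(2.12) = 5.28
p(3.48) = 14.43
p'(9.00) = 24.94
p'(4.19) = 11.19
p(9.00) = 108.56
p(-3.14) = 16.34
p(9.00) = 108.56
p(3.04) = 10.68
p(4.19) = 21.66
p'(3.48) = 9.17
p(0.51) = -0.16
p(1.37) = 1.46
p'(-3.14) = -9.75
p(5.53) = 39.23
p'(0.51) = 0.62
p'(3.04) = 7.91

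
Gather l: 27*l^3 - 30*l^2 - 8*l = 27*l^3 - 30*l^2 - 8*l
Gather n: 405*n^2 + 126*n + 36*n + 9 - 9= 405*n^2 + 162*n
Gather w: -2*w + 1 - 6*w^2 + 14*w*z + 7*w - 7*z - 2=-6*w^2 + w*(14*z + 5) - 7*z - 1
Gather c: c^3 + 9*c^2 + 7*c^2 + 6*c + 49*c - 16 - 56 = c^3 + 16*c^2 + 55*c - 72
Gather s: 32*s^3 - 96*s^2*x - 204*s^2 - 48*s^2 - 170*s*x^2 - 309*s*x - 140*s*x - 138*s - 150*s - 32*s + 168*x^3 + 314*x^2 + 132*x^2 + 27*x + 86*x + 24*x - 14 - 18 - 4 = 32*s^3 + s^2*(-96*x - 252) + s*(-170*x^2 - 449*x - 320) + 168*x^3 + 446*x^2 + 137*x - 36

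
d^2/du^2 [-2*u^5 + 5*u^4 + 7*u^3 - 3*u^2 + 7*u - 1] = -40*u^3 + 60*u^2 + 42*u - 6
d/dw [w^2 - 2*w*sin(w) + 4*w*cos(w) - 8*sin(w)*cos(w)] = -4*w*sin(w) - 2*w*cos(w) + 2*w - 2*sin(w) + 4*cos(w) - 8*cos(2*w)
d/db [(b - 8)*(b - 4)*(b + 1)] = 3*b^2 - 22*b + 20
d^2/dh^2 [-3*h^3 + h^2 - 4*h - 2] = 2 - 18*h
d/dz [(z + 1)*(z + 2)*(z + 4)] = 3*z^2 + 14*z + 14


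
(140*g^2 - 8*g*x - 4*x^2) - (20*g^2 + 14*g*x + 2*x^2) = 120*g^2 - 22*g*x - 6*x^2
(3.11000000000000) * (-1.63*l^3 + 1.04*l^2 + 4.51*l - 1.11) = -5.0693*l^3 + 3.2344*l^2 + 14.0261*l - 3.4521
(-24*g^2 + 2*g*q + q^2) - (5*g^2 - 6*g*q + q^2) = -29*g^2 + 8*g*q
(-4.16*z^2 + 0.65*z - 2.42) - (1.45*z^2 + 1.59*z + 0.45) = -5.61*z^2 - 0.94*z - 2.87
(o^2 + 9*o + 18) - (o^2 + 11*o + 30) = -2*o - 12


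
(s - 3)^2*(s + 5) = s^3 - s^2 - 21*s + 45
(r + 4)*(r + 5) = r^2 + 9*r + 20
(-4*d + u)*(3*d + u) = -12*d^2 - d*u + u^2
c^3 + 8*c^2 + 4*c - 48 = (c - 2)*(c + 4)*(c + 6)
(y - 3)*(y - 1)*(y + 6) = y^3 + 2*y^2 - 21*y + 18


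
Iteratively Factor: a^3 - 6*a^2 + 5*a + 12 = (a - 3)*(a^2 - 3*a - 4) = (a - 4)*(a - 3)*(a + 1)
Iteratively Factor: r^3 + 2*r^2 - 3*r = (r + 3)*(r^2 - r) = (r - 1)*(r + 3)*(r)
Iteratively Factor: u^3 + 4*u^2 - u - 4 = (u + 1)*(u^2 + 3*u - 4) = (u - 1)*(u + 1)*(u + 4)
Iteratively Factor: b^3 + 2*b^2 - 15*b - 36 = (b - 4)*(b^2 + 6*b + 9) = (b - 4)*(b + 3)*(b + 3)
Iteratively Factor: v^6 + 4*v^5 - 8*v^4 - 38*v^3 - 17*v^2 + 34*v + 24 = (v - 1)*(v^5 + 5*v^4 - 3*v^3 - 41*v^2 - 58*v - 24) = (v - 1)*(v + 1)*(v^4 + 4*v^3 - 7*v^2 - 34*v - 24) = (v - 1)*(v + 1)*(v + 2)*(v^3 + 2*v^2 - 11*v - 12) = (v - 1)*(v + 1)^2*(v + 2)*(v^2 + v - 12) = (v - 1)*(v + 1)^2*(v + 2)*(v + 4)*(v - 3)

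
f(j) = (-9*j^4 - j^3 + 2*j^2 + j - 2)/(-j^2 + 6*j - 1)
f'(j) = (2*j - 6)*(-9*j^4 - j^3 + 2*j^2 + j - 2)/(-j^2 + 6*j - 1)^2 + (-36*j^3 - 3*j^2 + 4*j + 1)/(-j^2 + 6*j - 1) = (18*j^5 - 161*j^4 + 24*j^3 + 16*j^2 - 8*j + 11)/(j^4 - 12*j^3 + 38*j^2 - 12*j + 1)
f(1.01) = -2.31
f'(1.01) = -6.41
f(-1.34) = 2.43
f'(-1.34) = -5.15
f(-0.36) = 0.67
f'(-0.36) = 1.11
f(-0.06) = 1.51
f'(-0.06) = 6.20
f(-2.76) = 19.49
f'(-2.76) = -19.84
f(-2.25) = 10.91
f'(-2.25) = -13.92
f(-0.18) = 1.00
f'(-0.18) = 2.83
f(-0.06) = 1.51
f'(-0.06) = 6.20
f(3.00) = -92.12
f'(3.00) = -123.25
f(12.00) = 2576.08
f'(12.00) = 222.21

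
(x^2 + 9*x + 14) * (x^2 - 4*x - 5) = x^4 + 5*x^3 - 27*x^2 - 101*x - 70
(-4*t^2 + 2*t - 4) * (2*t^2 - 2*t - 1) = -8*t^4 + 12*t^3 - 8*t^2 + 6*t + 4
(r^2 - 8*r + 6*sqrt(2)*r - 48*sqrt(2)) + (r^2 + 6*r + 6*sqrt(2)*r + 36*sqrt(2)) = 2*r^2 - 2*r + 12*sqrt(2)*r - 12*sqrt(2)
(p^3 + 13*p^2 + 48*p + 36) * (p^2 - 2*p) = p^5 + 11*p^4 + 22*p^3 - 60*p^2 - 72*p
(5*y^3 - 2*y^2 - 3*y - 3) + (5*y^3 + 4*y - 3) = 10*y^3 - 2*y^2 + y - 6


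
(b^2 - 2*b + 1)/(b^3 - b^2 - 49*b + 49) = (b - 1)/(b^2 - 49)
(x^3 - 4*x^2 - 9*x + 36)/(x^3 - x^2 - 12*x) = (x - 3)/x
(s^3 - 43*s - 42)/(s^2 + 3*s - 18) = (s^2 - 6*s - 7)/(s - 3)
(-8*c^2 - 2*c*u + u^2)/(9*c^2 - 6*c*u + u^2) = (-8*c^2 - 2*c*u + u^2)/(9*c^2 - 6*c*u + u^2)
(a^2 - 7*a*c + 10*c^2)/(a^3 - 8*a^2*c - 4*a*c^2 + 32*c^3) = (a - 5*c)/(a^2 - 6*a*c - 16*c^2)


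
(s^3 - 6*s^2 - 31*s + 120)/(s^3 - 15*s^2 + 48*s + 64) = (s^2 + 2*s - 15)/(s^2 - 7*s - 8)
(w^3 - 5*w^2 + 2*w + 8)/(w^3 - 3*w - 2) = (w - 4)/(w + 1)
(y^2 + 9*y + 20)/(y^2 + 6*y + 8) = (y + 5)/(y + 2)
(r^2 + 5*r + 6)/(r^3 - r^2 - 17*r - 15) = (r + 2)/(r^2 - 4*r - 5)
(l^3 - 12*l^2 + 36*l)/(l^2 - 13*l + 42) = l*(l - 6)/(l - 7)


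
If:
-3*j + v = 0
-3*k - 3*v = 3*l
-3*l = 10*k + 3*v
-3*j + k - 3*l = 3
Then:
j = 1/2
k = 0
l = -3/2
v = 3/2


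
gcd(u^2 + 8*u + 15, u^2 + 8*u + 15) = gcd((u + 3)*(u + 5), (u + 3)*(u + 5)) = u^2 + 8*u + 15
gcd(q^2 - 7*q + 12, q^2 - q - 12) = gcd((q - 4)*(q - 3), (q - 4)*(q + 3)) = q - 4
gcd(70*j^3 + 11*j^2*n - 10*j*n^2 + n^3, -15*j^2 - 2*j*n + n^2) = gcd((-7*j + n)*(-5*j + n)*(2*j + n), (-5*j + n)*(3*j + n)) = 5*j - n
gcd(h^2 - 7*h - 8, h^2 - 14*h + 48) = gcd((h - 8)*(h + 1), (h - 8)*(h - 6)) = h - 8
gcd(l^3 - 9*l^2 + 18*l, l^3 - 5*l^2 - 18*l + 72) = l^2 - 9*l + 18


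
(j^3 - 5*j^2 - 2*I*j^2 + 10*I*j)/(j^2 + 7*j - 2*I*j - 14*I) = j*(j - 5)/(j + 7)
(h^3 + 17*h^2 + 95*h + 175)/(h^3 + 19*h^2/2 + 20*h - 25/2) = 2*(h + 7)/(2*h - 1)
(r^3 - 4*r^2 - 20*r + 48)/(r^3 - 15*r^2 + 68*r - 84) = (r + 4)/(r - 7)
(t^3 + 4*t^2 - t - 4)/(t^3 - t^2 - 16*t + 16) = (t + 1)/(t - 4)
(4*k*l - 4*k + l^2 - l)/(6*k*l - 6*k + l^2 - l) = (4*k + l)/(6*k + l)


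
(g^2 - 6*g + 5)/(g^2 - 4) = (g^2 - 6*g + 5)/(g^2 - 4)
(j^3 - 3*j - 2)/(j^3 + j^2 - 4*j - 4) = (j + 1)/(j + 2)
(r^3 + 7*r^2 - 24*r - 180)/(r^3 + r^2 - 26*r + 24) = (r^2 + r - 30)/(r^2 - 5*r + 4)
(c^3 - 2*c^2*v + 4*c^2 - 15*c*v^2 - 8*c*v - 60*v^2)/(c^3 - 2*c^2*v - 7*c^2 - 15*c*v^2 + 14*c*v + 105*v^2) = (c + 4)/(c - 7)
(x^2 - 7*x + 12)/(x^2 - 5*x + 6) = (x - 4)/(x - 2)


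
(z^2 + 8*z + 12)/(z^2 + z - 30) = (z + 2)/(z - 5)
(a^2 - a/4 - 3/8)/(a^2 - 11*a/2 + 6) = (8*a^2 - 2*a - 3)/(4*(2*a^2 - 11*a + 12))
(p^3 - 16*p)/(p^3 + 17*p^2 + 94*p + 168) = p*(p - 4)/(p^2 + 13*p + 42)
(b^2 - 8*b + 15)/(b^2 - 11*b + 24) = (b - 5)/(b - 8)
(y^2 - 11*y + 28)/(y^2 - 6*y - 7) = (y - 4)/(y + 1)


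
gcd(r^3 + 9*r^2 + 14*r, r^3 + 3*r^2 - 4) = r + 2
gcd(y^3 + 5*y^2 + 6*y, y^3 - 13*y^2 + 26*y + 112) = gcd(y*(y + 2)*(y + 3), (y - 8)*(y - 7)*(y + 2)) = y + 2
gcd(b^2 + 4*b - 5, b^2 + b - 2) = b - 1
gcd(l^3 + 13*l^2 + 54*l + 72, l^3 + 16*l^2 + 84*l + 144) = l^2 + 10*l + 24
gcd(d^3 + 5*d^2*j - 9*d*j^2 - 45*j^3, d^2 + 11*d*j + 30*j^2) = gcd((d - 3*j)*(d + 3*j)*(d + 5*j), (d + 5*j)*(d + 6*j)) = d + 5*j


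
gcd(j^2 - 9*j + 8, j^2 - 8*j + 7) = j - 1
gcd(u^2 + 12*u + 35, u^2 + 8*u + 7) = u + 7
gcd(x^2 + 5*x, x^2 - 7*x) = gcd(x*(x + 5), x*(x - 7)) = x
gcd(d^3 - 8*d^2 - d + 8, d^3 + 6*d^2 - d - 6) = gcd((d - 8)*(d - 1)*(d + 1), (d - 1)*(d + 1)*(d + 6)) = d^2 - 1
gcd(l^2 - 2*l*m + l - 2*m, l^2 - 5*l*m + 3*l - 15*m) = 1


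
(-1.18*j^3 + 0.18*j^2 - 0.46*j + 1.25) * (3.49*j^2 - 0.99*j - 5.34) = -4.1182*j^5 + 1.7964*j^4 + 4.5176*j^3 + 3.8567*j^2 + 1.2189*j - 6.675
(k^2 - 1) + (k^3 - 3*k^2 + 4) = k^3 - 2*k^2 + 3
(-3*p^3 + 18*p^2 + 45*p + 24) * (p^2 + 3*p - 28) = -3*p^5 + 9*p^4 + 183*p^3 - 345*p^2 - 1188*p - 672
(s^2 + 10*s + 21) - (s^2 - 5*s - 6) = 15*s + 27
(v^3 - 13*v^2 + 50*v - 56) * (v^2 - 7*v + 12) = v^5 - 20*v^4 + 153*v^3 - 562*v^2 + 992*v - 672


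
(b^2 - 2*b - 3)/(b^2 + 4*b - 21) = (b + 1)/(b + 7)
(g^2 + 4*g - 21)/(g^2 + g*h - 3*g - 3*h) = (g + 7)/(g + h)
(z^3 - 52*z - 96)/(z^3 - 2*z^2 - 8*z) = (z^2 - 2*z - 48)/(z*(z - 4))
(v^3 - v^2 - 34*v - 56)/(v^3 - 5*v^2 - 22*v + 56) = (v + 2)/(v - 2)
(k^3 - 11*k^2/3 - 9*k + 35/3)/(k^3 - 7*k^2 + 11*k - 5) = (k + 7/3)/(k - 1)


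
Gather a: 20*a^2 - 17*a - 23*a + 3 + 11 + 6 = 20*a^2 - 40*a + 20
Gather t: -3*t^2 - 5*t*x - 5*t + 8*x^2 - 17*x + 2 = -3*t^2 + t*(-5*x - 5) + 8*x^2 - 17*x + 2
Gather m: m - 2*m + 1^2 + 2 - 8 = -m - 5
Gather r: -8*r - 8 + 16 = 8 - 8*r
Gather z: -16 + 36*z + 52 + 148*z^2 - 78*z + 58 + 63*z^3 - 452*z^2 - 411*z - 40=63*z^3 - 304*z^2 - 453*z + 54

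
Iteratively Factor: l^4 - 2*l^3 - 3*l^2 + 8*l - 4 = (l - 1)*(l^3 - l^2 - 4*l + 4) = (l - 2)*(l - 1)*(l^2 + l - 2) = (l - 2)*(l - 1)*(l + 2)*(l - 1)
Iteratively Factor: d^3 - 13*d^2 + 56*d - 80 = (d - 4)*(d^2 - 9*d + 20) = (d - 4)^2*(d - 5)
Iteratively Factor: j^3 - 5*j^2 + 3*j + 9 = (j - 3)*(j^2 - 2*j - 3) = (j - 3)*(j + 1)*(j - 3)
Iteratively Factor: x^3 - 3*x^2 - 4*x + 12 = (x - 3)*(x^2 - 4) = (x - 3)*(x + 2)*(x - 2)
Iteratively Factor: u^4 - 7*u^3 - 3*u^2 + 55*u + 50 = (u - 5)*(u^3 - 2*u^2 - 13*u - 10) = (u - 5)*(u + 2)*(u^2 - 4*u - 5) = (u - 5)*(u + 1)*(u + 2)*(u - 5)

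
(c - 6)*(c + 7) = c^2 + c - 42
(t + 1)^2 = t^2 + 2*t + 1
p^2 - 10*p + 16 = (p - 8)*(p - 2)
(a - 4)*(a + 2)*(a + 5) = a^3 + 3*a^2 - 18*a - 40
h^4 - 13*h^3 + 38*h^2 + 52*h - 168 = (h - 7)*(h - 6)*(h - 2)*(h + 2)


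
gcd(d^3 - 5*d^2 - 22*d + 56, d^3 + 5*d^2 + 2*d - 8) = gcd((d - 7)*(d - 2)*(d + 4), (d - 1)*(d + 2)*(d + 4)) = d + 4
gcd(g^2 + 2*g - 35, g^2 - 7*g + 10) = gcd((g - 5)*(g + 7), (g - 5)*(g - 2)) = g - 5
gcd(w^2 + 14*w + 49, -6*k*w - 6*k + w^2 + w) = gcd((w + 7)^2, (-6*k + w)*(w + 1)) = 1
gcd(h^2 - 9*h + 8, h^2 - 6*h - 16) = h - 8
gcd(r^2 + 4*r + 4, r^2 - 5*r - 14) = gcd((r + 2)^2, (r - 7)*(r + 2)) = r + 2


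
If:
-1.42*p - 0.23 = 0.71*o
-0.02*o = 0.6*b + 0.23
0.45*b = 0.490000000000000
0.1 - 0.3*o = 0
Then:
No Solution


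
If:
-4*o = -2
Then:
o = 1/2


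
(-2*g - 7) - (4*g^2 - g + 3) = -4*g^2 - g - 10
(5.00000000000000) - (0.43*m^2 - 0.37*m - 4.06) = -0.43*m^2 + 0.37*m + 9.06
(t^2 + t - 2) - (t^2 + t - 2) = 0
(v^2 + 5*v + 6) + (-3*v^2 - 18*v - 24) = -2*v^2 - 13*v - 18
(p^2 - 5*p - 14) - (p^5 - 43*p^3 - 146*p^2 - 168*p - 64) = -p^5 + 43*p^3 + 147*p^2 + 163*p + 50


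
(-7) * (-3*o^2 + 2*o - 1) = 21*o^2 - 14*o + 7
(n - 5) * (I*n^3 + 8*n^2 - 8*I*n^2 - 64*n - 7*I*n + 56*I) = I*n^4 + 8*n^3 - 13*I*n^3 - 104*n^2 + 33*I*n^2 + 320*n + 91*I*n - 280*I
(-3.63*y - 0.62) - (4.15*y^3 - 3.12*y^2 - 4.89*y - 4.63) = -4.15*y^3 + 3.12*y^2 + 1.26*y + 4.01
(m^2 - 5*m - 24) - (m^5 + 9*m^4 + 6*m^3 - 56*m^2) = -m^5 - 9*m^4 - 6*m^3 + 57*m^2 - 5*m - 24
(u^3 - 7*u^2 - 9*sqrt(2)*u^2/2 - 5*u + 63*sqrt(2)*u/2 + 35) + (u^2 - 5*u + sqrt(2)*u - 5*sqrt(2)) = u^3 - 9*sqrt(2)*u^2/2 - 6*u^2 - 10*u + 65*sqrt(2)*u/2 - 5*sqrt(2) + 35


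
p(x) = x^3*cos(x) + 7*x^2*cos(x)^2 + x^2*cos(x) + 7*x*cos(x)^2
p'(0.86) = -1.44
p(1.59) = -0.12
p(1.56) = 0.07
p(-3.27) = 75.18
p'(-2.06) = -25.52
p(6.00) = 513.01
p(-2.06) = 5.49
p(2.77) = 36.51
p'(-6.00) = -41.20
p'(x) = -x^3*sin(x) - 14*x^2*sin(x)*cos(x) - x^2*sin(x) + 3*x^2*cos(x) - 14*x*sin(x)*cos(x) + 14*x*cos(x)^2 + 2*x*cos(x) + 7*cos(x)^2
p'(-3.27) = -47.17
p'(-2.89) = -72.42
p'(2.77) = 52.09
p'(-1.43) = 0.53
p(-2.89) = 51.15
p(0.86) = 5.66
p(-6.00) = 20.77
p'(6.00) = 427.28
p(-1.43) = -0.04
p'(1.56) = -6.72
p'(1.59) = -5.64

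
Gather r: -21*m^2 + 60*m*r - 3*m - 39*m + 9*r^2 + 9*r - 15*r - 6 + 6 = -21*m^2 - 42*m + 9*r^2 + r*(60*m - 6)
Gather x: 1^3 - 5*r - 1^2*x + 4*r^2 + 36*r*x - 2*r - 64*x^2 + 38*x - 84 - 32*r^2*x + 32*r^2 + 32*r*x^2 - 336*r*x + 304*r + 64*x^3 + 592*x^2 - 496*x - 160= 36*r^2 + 297*r + 64*x^3 + x^2*(32*r + 528) + x*(-32*r^2 - 300*r - 459) - 243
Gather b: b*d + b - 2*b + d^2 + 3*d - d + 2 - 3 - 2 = b*(d - 1) + d^2 + 2*d - 3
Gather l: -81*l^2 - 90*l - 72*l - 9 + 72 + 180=-81*l^2 - 162*l + 243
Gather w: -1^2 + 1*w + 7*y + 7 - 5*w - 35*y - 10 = -4*w - 28*y - 4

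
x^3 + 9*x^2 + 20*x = x*(x + 4)*(x + 5)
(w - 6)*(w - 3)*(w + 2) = w^3 - 7*w^2 + 36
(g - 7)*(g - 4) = g^2 - 11*g + 28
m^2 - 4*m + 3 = (m - 3)*(m - 1)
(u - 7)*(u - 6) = u^2 - 13*u + 42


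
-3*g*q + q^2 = q*(-3*g + q)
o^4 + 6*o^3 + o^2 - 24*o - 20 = (o - 2)*(o + 1)*(o + 2)*(o + 5)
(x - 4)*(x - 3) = x^2 - 7*x + 12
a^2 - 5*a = a*(a - 5)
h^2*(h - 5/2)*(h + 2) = h^4 - h^3/2 - 5*h^2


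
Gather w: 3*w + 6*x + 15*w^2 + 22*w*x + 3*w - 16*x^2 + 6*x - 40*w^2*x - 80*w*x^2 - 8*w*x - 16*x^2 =w^2*(15 - 40*x) + w*(-80*x^2 + 14*x + 6) - 32*x^2 + 12*x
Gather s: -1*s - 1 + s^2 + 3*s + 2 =s^2 + 2*s + 1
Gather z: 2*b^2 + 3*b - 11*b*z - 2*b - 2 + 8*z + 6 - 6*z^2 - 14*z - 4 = 2*b^2 + b - 6*z^2 + z*(-11*b - 6)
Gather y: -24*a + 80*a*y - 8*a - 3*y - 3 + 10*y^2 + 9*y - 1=-32*a + 10*y^2 + y*(80*a + 6) - 4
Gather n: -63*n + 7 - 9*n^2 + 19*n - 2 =-9*n^2 - 44*n + 5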